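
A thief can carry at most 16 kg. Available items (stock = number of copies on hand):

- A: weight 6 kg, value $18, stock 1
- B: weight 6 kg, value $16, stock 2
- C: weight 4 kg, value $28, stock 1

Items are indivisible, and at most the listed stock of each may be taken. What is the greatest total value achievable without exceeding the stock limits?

Best selections within weight 16 and stock limits:
- 1×A + 1×B + 1×C: weight 16, value 62
- 2×B + 1×C: weight 16, value 60
- 1×A + 1×C: weight 10, value 46
Best: $62.

$62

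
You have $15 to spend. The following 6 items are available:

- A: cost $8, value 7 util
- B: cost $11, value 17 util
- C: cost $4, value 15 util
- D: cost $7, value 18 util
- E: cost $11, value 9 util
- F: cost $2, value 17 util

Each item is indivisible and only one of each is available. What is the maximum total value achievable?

Check high-value combinations within $15:
- C+D+F: cost 4+7+2=13, value 15+18+17=50
- A+C+F: cost 8+4+2=14, value 7+15+17=39
- D+F: cost 7+2=9, value 18+17=35
- B+F: cost 11+2=13, value 17+17=34
- C+D: cost 4+7=11, value 15+18=33
Best: 50 util.

50 util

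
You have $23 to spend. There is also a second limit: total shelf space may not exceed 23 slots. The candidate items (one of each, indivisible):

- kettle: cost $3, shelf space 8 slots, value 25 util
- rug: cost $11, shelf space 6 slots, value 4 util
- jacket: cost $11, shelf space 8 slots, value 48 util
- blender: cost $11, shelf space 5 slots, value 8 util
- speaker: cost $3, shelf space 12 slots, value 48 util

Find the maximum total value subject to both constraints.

Feasible sets respecting both limits:
- jacket+speaker: cost 14, shelf space 20, value 96
- kettle+jacket: cost 14, shelf space 16, value 73
- kettle+speaker: cost 6, shelf space 20, value 73
Best: 96 util.

96 util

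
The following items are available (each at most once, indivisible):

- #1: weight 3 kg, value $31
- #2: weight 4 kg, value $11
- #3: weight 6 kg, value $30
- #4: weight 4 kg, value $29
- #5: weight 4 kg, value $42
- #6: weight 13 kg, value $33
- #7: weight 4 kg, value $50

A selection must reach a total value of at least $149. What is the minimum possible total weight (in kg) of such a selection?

Subsets with value ≥ 149, sorted by total weight:
- #1+#4+#5+#7: weight 15, value 152
- #1+#3+#5+#7: weight 17, value 153
- #3+#4+#5+#7: weight 18, value 151
- #1+#2+#4+#5+#7: weight 19, value 163
Minimum weight: 15 kg.

15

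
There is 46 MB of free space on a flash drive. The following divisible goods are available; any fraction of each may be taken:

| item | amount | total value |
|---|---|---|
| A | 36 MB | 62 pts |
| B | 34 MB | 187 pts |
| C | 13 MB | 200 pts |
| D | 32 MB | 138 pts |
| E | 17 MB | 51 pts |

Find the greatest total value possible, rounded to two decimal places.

381.50

Take in order of value per unit:
- C (200/13 per unit): all 13 → value 200, running total 200.00
- B (187/34 per unit): 33 of 34 → value 33×187/34 = 181.5000, running total 381.50
Total 381.50.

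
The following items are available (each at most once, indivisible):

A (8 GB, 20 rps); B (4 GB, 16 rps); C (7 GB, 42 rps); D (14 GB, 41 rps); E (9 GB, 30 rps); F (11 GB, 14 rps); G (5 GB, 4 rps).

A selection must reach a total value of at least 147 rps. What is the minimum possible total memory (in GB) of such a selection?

42

Subsets with value ≥ 147, sorted by total memory:
- A+B+C+D+E: memory 42, value 149
- A+B+C+D+E+G: memory 47, value 153
- A+C+D+E+F: memory 49, value 147
Minimum memory: 42 GB.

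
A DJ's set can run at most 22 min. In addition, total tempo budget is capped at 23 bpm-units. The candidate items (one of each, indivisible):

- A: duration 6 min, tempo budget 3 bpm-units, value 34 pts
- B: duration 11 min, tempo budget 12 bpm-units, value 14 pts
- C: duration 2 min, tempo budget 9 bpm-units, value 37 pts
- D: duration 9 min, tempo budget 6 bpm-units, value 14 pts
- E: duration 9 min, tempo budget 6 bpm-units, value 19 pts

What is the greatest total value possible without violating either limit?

90 pts

Feasible sets respecting both limits:
- A+C+E: duration 17, tempo budget 18, value 90
- A+C+D: duration 17, tempo budget 18, value 85
- A+C: duration 8, tempo budget 12, value 71
- C+D+E: duration 20, tempo budget 21, value 70
Best: 90 pts.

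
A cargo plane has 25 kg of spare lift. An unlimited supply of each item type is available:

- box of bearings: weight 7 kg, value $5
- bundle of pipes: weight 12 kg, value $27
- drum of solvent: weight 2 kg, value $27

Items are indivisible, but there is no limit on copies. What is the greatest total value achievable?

Best value-per-unit is drum of solvent at 27/2, and filling with it alone uses weight 12×2=24. No mix of the others beats 12×27 = 324.

$324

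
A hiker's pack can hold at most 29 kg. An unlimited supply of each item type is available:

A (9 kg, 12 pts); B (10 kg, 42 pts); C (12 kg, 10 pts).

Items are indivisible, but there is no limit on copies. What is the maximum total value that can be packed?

Best value-per-unit is B at 42/10; filling with it alone gives 2×42 = 84.
Optimal mix: 1×A + 2×B → weight 29, value 96.

96 pts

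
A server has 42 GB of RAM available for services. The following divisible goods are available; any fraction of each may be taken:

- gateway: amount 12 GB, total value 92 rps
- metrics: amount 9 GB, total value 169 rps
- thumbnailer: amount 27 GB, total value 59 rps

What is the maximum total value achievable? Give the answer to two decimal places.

Take in order of value per unit:
- metrics (169/9 per unit): all 9 → value 169, running total 169.00
- gateway (92/12 per unit): all 12 → value 92, running total 261.00
- thumbnailer (59/27 per unit): 21 of 27 → value 21×59/27 = 45.8889, running total 306.89
Total 306.89.

306.89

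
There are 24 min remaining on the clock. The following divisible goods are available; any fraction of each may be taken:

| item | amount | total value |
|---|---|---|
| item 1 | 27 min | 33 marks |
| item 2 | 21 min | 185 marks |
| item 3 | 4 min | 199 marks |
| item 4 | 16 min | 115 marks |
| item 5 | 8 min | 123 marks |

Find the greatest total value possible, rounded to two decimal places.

427.71

Take in order of value per unit:
- item 3 (199/4 per unit): all 4 → value 199, running total 199.00
- item 5 (123/8 per unit): all 8 → value 123, running total 322.00
- item 2 (185/21 per unit): 12 of 21 → value 12×185/21 = 105.7143, running total 427.71
Total 427.71.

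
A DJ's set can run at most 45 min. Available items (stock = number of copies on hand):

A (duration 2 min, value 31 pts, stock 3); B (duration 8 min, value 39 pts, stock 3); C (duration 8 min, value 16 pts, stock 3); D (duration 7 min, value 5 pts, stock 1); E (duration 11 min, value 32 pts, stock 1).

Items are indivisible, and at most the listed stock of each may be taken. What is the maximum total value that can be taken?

242 pts

Best selections within duration 45 and stock limits:
- 3×A + 3×B + 1×E: duration 41, value 242
- 3×A + 3×B + 1×C + 1×D: duration 45, value 231
Best: 242 pts.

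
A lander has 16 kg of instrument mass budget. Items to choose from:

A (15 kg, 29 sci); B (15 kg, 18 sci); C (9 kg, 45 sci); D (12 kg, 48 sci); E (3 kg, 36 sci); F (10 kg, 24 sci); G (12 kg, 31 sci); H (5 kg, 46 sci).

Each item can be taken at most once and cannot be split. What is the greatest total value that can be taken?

This is a 0/1 knapsack; check combinations near the capacity.
- C+H: mass 9+5=14, value 45+46=91
- D+E: mass 12+3=15, value 48+36=84
- E+H: mass 3+5=8, value 36+46=82
- C+E: mass 9+3=12, value 45+36=81
Best: 91 sci.

91 sci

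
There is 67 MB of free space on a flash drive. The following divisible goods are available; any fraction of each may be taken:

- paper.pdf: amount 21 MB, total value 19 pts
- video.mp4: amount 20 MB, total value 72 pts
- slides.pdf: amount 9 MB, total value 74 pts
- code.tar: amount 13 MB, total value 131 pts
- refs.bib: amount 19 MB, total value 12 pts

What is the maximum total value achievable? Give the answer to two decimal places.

298.53

Take in order of value per unit:
- code.tar (131/13 per unit): all 13 → value 131, running total 131.00
- slides.pdf (74/9 per unit): all 9 → value 74, running total 205.00
- video.mp4 (72/20 per unit): all 20 → value 72, running total 277.00
- paper.pdf (19/21 per unit): all 21 → value 19, running total 296.00
- refs.bib (12/19 per unit): 4 of 19 → value 4×12/19 = 2.5263, running total 298.53
Total 298.53.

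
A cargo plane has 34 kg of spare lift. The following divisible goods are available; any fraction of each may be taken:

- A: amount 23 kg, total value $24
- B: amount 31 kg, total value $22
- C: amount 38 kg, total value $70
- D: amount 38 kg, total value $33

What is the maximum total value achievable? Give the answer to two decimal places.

Take in order of value per unit:
- C (70/38 per unit): 34 of 38 → value 34×70/38 = 62.6316, running total 62.63
Total 62.63.

62.63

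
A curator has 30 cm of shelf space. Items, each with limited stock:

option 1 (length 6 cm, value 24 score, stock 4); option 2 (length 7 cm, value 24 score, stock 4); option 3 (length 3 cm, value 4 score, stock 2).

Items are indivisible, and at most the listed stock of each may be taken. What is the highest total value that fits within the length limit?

Top feasible selections:
- 4×option 1 + 2×option 3: length 30, value 104
- 4×option 1 + 1×option 3: length 27, value 100
Best: 104 score.

104 score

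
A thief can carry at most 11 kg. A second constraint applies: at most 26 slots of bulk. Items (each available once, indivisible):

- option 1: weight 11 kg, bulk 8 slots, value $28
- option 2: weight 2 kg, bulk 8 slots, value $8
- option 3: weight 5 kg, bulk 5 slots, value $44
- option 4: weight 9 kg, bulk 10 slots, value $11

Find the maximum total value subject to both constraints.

$52

Feasible sets respecting both limits:
- option 2+option 3: weight 7, bulk 13, value 52
- option 3: weight 5, bulk 5, value 44
- option 1: weight 11, bulk 8, value 28
- option 2+option 4: weight 11, bulk 18, value 19
Best: $52.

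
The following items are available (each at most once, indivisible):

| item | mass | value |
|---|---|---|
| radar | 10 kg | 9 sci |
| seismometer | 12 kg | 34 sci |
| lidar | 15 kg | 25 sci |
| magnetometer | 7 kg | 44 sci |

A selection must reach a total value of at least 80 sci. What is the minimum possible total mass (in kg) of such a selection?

29

Subsets with value ≥ 80, sorted by total mass:
- radar+seismometer+magnetometer: mass 29, value 87
- seismometer+lidar+magnetometer: mass 34, value 103
Minimum mass: 29 kg.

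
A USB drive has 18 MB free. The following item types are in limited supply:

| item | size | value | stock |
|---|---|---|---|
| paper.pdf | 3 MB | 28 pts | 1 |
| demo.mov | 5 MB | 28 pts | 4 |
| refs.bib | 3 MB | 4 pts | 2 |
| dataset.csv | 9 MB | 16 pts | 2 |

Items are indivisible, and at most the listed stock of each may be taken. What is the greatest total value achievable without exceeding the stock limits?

112 pts

Top feasible selections:
- 1×paper.pdf + 3×demo.mov: size 18, value 112
- 1×paper.pdf + 2×demo.mov + 1×refs.bib: size 16, value 88
- 3×demo.mov + 1×refs.bib: size 18, value 88
Best: 112 pts.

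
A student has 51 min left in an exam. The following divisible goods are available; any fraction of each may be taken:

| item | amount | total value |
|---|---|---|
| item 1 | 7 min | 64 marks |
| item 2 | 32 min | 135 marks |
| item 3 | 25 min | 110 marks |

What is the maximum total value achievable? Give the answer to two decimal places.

Take in order of value per unit:
- item 1 (64/7 per unit): all 7 → value 64, running total 64.00
- item 3 (110/25 per unit): all 25 → value 110, running total 174.00
- item 2 (135/32 per unit): 19 of 32 → value 19×135/32 = 80.1563, running total 254.16
Total 254.16.

254.16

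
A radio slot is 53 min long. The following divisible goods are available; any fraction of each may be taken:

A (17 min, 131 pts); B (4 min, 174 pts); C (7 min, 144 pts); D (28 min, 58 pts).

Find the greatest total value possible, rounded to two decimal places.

Take in order of value per unit:
- B (174/4 per unit): all 4 → value 174, running total 174.00
- C (144/7 per unit): all 7 → value 144, running total 318.00
- A (131/17 per unit): all 17 → value 131, running total 449.00
- D (58/28 per unit): 25 of 28 → value 25×58/28 = 51.7857, running total 500.79
Total 500.79.

500.79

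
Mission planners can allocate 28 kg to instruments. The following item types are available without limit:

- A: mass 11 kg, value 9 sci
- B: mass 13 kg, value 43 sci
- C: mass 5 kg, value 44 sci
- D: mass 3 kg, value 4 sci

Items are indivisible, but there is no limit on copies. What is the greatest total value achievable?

224 sci

Best value-per-unit is C at 44/5; filling with it alone gives 5×44 = 220.
Optimal mix: 5×C + 1×D → mass 28, value 224.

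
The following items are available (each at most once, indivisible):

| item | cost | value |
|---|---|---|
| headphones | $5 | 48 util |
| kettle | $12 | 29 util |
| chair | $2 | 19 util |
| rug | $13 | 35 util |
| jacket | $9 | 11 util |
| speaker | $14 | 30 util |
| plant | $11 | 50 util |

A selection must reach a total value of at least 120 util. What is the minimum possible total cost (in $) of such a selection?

27

Subsets with value ≥ 120, sorted by total cost:
- headphones+chair+jacket+plant: cost 27, value 128
- headphones+kettle+plant: cost 28, value 127
Minimum cost: 27 $.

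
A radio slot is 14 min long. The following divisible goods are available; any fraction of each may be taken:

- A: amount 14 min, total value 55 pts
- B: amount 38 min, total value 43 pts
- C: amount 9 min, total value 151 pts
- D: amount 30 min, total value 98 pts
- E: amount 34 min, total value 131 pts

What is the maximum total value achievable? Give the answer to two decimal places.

170.64

Take in order of value per unit:
- C (151/9 per unit): all 9 → value 151, running total 151.00
- A (55/14 per unit): 5 of 14 → value 5×55/14 = 19.6429, running total 170.64
Total 170.64.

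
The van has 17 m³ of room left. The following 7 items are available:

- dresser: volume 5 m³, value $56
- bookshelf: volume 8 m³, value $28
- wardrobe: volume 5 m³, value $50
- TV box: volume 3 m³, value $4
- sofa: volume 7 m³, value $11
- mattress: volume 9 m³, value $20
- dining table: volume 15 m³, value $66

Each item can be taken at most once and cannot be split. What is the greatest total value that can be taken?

$117

Check high-value combinations within 17 m³:
- dresser+wardrobe+sofa: volume 5+5+7=17, value 56+50+11=117
- dresser+wardrobe+TV box: volume 5+5+3=13, value 56+50+4=110
- dresser+wardrobe: volume 5+5=10, value 56+50=106
Best: $117.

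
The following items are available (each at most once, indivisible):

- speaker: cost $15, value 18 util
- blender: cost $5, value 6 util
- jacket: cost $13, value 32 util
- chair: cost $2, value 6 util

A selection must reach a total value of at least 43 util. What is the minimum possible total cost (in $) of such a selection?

Subsets with value ≥ 43, sorted by total cost:
- blender+jacket+chair: cost 20, value 44
- speaker+jacket: cost 28, value 50
- speaker+jacket+chair: cost 30, value 56
- speaker+blender+jacket: cost 33, value 56
Minimum cost: 20 $.

20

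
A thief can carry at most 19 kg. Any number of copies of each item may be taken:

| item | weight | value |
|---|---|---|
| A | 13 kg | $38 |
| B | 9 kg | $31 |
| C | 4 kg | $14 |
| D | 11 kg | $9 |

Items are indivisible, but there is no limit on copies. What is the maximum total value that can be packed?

Best value-per-unit is C at 14/4; filling with it alone gives 4×14 = 56.
Optimal mix: 2×B → weight 18, value 62.

$62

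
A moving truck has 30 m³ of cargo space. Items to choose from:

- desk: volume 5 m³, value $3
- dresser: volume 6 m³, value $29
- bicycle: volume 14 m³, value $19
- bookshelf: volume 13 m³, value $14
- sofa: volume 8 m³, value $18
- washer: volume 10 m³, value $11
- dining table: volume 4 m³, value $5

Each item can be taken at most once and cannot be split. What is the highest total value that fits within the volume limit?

Check high-value combinations within 30 m³:
- dresser+bicycle+sofa: volume 6+14+8=28, value 29+19+18=66
- dresser+sofa+washer+dining table: volume 6+8+10+4=28, value 29+18+11+5=63
- dresser+bookshelf+sofa: volume 6+13+8=27, value 29+14+18=61
Best: $66.

$66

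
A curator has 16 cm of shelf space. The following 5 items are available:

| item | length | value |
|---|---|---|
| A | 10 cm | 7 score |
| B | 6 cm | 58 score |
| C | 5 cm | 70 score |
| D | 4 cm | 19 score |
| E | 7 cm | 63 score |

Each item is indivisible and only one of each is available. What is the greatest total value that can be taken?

Check high-value combinations within 16 cm:
- C+D+E: length 5+4+7=16, value 70+19+63=152
- B+C+D: length 6+5+4=15, value 58+70+19=147
- C+E: length 5+7=12, value 70+63=133
Best: 152 score.

152 score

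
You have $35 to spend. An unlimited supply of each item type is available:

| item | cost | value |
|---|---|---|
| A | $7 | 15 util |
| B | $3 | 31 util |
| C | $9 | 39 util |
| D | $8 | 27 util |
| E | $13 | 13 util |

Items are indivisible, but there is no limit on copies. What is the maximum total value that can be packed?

341 util

Best value-per-unit is B at 31/3, and filling with it alone uses cost 11×3=33. No mix of the others beats 11×31 = 341.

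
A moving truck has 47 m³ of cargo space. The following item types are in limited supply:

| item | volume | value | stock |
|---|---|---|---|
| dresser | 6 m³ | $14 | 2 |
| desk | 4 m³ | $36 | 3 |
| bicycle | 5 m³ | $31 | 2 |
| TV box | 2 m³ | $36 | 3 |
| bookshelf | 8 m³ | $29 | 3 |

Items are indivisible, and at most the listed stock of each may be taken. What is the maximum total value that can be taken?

$336

Best selections within volume 47 and stock limits:
- 3×desk + 2×bicycle + 3×TV box + 2×bookshelf: volume 44, value 336
- 3×desk + 1×bicycle + 3×TV box + 3×bookshelf: volume 47, value 334
- 1×dresser + 3×desk + 2×bicycle + 3×TV box + 1×bookshelf: volume 42, value 321
Best: $336.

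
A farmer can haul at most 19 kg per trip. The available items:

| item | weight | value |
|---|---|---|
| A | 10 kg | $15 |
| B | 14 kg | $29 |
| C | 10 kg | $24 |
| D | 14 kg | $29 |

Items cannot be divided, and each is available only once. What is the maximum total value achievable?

$29

This is a 0/1 knapsack; check combinations near the capacity.
- B: weight 14, value 29
- D: weight 14, value 29
- C: weight 10, value 24
- A: weight 10, value 15
Best: $29.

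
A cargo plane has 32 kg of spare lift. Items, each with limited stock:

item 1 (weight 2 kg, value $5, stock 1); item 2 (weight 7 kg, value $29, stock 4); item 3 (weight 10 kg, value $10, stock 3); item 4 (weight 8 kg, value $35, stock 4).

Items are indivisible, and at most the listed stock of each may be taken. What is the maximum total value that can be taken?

$140

Best selections within weight 32 and stock limits:
- 4×item 4: weight 32, value 140
- 1×item 2 + 3×item 4: weight 31, value 134
- 1×item 1 + 2×item 2 + 2×item 4: weight 32, value 133
Best: $140.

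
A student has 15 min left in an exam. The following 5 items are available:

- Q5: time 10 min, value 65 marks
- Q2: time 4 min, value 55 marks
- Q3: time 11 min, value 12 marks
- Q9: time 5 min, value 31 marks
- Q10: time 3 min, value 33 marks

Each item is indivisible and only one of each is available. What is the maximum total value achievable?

120 marks

Check high-value combinations within 15 min:
- Q5+Q2: time 10+4=14, value 65+55=120
- Q2+Q9+Q10: time 4+5+3=12, value 55+31+33=119
- Q5+Q10: time 10+3=13, value 65+33=98
Best: 120 marks.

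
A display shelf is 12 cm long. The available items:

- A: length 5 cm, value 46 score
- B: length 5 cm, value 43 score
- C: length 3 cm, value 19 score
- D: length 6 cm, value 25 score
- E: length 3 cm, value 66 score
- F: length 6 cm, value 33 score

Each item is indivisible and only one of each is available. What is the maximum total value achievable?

131 score

Check high-value combinations within 12 cm:
- A+C+E: length 5+3+3=11, value 46+19+66=131
- B+C+E: length 5+3+3=11, value 43+19+66=128
- C+E+F: length 3+3+6=12, value 19+66+33=118
Best: 131 score.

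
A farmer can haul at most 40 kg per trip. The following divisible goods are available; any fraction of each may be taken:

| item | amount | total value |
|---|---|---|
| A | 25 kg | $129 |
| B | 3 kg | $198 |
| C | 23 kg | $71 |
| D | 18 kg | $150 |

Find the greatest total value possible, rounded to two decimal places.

446.04

Take in order of value per unit:
- B (198/3 per unit): all 3 → value 198, running total 198.00
- D (150/18 per unit): all 18 → value 150, running total 348.00
- A (129/25 per unit): 19 of 25 → value 19×129/25 = 98.0400, running total 446.04
Total 446.04.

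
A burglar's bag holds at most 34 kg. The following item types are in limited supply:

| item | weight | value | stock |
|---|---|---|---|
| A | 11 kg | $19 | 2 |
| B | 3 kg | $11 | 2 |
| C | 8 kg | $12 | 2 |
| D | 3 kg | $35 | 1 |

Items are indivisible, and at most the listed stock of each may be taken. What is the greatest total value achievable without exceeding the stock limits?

Top feasible selections:
- 2×A + 2×B + 1×D: weight 31, value 95
- 1×A + 1×B + 2×C + 1×D: weight 33, value 89
Best: $95.

$95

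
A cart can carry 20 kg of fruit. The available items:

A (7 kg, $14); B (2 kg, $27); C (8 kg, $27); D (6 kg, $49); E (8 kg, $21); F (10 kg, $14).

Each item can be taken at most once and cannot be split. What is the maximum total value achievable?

Check high-value combinations within 20 kg:
- B+C+D: weight 2+8+6=16, value 27+27+49=103
- B+D+E: weight 2+6+8=16, value 27+49+21=97
- A+B+D: weight 7+2+6=15, value 14+27+49=90
- B+D+F: weight 2+6+10=18, value 27+49+14=90
Best: $103.

$103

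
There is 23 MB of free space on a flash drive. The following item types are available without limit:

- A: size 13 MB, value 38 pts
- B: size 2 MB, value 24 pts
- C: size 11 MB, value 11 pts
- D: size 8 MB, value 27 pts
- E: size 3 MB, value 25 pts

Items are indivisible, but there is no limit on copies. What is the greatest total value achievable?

265 pts

Best value-per-unit is B at 24/2; filling with it alone gives 11×24 = 264.
Optimal mix: 10×B + 1×E → size 23, value 265.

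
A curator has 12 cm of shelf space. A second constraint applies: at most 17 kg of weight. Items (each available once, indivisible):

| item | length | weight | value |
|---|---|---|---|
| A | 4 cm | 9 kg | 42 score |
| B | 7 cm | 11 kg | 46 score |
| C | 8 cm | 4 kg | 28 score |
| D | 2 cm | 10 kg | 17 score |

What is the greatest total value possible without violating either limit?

Feasible sets respecting both limits:
- A+C: length 12, weight 13, value 70
- B: length 7, weight 11, value 46
- C+D: length 10, weight 14, value 45
Best: 70 score.

70 score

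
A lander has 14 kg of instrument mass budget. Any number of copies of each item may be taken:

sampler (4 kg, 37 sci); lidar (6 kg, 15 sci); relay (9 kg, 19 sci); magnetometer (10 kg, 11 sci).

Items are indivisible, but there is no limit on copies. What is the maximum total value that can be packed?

Best value-per-unit is sampler at 37/4, and filling with it alone uses mass 3×4=12. No mix of the others beats 3×37 = 111.

111 sci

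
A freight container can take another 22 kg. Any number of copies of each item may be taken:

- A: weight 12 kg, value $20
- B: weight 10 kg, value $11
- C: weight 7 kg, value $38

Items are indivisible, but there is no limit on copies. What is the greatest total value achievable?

$114

Best value-per-unit is C at 38/7, and filling with it alone uses weight 3×7=21. No mix of the others beats 3×38 = 114.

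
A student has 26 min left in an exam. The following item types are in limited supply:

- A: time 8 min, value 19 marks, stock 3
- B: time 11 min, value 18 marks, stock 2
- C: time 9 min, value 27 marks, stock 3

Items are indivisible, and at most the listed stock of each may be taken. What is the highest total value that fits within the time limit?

Top feasible selections:
- 1×A + 2×C: time 26, value 73
- 2×A + 1×C: time 25, value 65
- 3×A: time 24, value 57
Best: 73 marks.

73 marks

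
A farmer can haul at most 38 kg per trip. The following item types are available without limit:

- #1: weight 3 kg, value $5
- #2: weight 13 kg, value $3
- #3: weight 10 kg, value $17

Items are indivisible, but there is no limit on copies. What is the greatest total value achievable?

Best value-per-unit is #3 at 17/10; filling with it alone gives 3×17 = 51.
Optimal mix: 6×#1 + 2×#3 → weight 38, value 64.

$64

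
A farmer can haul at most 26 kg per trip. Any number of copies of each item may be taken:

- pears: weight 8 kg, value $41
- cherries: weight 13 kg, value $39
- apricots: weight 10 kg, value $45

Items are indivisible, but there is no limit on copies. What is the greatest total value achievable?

$127

Best value-per-unit is pears at 41/8; filling with it alone gives 3×41 = 123.
Optimal mix: 2×pears + 1×apricots → weight 26, value 127.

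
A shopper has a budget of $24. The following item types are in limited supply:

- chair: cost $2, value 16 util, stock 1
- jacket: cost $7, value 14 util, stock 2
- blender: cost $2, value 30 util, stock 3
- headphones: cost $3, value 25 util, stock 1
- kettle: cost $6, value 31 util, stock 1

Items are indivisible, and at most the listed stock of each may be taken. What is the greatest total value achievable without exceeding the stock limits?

Best selections within cost 24 and stock limits:
- 1×chair + 1×jacket + 3×blender + 1×headphones + 1×kettle: cost 24, value 176
- 1×chair + 3×blender + 1×headphones + 1×kettle: cost 17, value 162
- 1×jacket + 3×blender + 1×headphones + 1×kettle: cost 22, value 160
Best: 176 util.

176 util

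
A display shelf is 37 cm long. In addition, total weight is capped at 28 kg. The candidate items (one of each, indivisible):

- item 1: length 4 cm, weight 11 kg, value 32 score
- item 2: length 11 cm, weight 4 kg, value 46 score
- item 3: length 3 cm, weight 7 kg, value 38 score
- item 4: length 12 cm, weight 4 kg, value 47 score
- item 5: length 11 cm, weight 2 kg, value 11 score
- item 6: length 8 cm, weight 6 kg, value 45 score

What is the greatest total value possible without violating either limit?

176 score

Feasible sets respecting both limits:
- item 2+item 3+item 4+item 6: length 34, weight 21, value 176
- item 1+item 2+item 4+item 6: length 35, weight 25, value 170
- item 1+item 2+item 3+item 4: length 30, weight 26, value 163
Best: 176 score.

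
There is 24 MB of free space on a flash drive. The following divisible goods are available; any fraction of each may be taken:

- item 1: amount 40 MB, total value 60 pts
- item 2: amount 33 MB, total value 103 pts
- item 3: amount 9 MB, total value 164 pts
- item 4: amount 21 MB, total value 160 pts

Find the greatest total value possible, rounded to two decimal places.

Take in order of value per unit:
- item 3 (164/9 per unit): all 9 → value 164, running total 164.00
- item 4 (160/21 per unit): 15 of 21 → value 15×160/21 = 114.2857, running total 278.29
Total 278.29.

278.29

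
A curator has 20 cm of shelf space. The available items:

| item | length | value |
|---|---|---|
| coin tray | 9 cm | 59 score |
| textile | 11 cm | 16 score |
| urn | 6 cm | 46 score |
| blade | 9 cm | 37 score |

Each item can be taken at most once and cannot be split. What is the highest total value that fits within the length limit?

105 score

This is a 0/1 knapsack; check combinations near the capacity.
- coin tray+urn: length 9+6=15, value 59+46=105
- coin tray+blade: length 9+9=18, value 59+37=96
- urn+blade: length 6+9=15, value 46+37=83
- coin tray+textile: length 9+11=20, value 59+16=75
Best: 105 score.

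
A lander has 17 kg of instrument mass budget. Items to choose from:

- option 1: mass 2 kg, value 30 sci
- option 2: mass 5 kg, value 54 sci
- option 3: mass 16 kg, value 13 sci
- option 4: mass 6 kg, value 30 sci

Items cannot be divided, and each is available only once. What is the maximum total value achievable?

114 sci

This is a 0/1 knapsack; check combinations near the capacity.
- option 1+option 2+option 4: mass 2+5+6=13, value 30+54+30=114
- option 1+option 2: mass 2+5=7, value 30+54=84
- option 2+option 4: mass 5+6=11, value 54+30=84
Best: 114 sci.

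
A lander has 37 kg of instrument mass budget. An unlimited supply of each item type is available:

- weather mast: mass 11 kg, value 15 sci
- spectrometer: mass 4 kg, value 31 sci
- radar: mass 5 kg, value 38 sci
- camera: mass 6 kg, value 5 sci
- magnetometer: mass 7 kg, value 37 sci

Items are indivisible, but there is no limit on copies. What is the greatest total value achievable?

286 sci

Best value-per-unit is spectrometer at 31/4; filling with it alone gives 9×31 = 279.
Optimal mix: 8×spectrometer + 1×radar → mass 37, value 286.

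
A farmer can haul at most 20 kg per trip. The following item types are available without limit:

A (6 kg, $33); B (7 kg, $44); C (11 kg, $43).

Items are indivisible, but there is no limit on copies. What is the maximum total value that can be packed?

$121

Best value-per-unit is B at 44/7; filling with it alone gives 2×44 = 88.
Optimal mix: 1×A + 2×B → weight 20, value 121.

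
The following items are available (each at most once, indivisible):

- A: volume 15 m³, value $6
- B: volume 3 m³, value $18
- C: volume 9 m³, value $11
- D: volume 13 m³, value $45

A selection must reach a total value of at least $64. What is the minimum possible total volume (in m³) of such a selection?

Subsets with value ≥ 64, sorted by total volume:
- B+C+D: volume 25, value 74
- A+B+D: volume 31, value 69
- A+B+C+D: volume 40, value 80
Minimum volume: 25 m³.

25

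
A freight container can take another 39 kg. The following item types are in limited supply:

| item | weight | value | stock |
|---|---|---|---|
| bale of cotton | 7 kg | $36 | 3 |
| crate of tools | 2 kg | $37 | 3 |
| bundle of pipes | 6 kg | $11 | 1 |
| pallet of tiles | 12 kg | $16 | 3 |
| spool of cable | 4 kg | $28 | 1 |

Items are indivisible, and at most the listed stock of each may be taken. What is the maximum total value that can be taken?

$258

Top feasible selections:
- 3×bale of cotton + 3×crate of tools + 1×bundle of pipes + 1×spool of cable: weight 37, value 258
- 3×bale of cotton + 3×crate of tools + 1×spool of cable: weight 31, value 247
Best: $258.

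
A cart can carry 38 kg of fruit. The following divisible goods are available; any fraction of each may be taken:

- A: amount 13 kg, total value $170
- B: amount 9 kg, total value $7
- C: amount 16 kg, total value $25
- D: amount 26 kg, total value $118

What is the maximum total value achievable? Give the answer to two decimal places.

Take in order of value per unit:
- A (170/13 per unit): all 13 → value 170, running total 170.00
- D (118/26 per unit): 25 of 26 → value 25×118/26 = 113.4615, running total 283.46
Total 283.46.

283.46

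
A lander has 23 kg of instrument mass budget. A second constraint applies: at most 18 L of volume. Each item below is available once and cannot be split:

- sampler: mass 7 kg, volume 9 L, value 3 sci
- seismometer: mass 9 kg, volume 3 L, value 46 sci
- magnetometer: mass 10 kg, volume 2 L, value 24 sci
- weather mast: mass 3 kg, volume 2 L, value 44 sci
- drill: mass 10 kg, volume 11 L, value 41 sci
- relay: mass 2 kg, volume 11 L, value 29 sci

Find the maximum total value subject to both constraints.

Feasible sets respecting both limits:
- seismometer+weather mast+drill: mass 22, volume 16, value 131
- seismometer+weather mast+relay: mass 14, volume 16, value 119
- seismometer+magnetometer+weather mast: mass 22, volume 7, value 114
- magnetometer+weather mast+drill: mass 23, volume 15, value 109
Best: 131 sci.

131 sci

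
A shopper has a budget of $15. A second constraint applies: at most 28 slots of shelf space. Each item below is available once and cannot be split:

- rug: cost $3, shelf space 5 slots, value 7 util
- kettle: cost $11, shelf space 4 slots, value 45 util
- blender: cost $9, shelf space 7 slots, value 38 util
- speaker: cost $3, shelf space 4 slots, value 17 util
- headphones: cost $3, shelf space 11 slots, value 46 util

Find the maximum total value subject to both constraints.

Feasible sets respecting both limits:
- blender+speaker+headphones: cost 15, shelf space 22, value 101
- kettle+headphones: cost 14, shelf space 15, value 91
- rug+blender+headphones: cost 15, shelf space 23, value 91
- blender+headphones: cost 12, shelf space 18, value 84
Best: 101 util.

101 util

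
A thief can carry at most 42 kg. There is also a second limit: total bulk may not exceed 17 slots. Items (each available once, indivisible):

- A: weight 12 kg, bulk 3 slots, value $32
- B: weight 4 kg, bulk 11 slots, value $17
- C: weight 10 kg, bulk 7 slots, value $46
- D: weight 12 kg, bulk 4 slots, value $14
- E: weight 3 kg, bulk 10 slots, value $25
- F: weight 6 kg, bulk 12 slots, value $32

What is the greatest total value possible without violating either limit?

$92

Feasible sets respecting both limits:
- A+C+D: weight 34, bulk 14, value 92
- A+C: weight 22, bulk 10, value 78
- C+E: weight 13, bulk 17, value 71
Best: $92.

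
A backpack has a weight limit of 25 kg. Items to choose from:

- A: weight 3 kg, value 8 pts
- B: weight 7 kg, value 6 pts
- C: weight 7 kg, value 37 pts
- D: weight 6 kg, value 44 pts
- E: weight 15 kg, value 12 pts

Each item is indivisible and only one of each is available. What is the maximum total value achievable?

95 pts

Check high-value combinations within 25 kg:
- A+B+C+D: weight 3+7+7+6=23, value 8+6+37+44=95
- A+C+D: weight 3+7+6=16, value 8+37+44=89
- B+C+D: weight 7+7+6=20, value 6+37+44=87
Best: 95 pts.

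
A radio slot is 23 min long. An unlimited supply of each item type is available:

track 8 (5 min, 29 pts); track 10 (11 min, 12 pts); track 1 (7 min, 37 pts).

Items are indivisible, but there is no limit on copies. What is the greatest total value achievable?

124 pts

Best value-per-unit is track 8 at 29/5; filling with it alone gives 4×29 = 116.
Optimal mix: 3×track 8 + 1×track 1 → duration 22, value 124.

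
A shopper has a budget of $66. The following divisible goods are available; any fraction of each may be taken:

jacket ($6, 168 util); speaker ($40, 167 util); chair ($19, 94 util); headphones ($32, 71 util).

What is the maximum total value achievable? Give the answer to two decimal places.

431.22

Take in order of value per unit:
- jacket (168/6 per unit): all 6 → value 168, running total 168.00
- chair (94/19 per unit): all 19 → value 94, running total 262.00
- speaker (167/40 per unit): all 40 → value 167, running total 429.00
- headphones (71/32 per unit): 1 of 32 → value 1×71/32 = 2.2188, running total 431.22
Total 431.22.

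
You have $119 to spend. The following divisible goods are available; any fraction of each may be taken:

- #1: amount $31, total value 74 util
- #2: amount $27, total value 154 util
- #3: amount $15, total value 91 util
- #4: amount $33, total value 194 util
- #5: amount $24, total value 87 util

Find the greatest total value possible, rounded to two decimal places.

573.74

Take in order of value per unit:
- #3 (91/15 per unit): all 15 → value 91, running total 91.00
- #4 (194/33 per unit): all 33 → value 194, running total 285.00
- #2 (154/27 per unit): all 27 → value 154, running total 439.00
- #5 (87/24 per unit): all 24 → value 87, running total 526.00
- #1 (74/31 per unit): 20 of 31 → value 20×74/31 = 47.7419, running total 573.74
Total 573.74.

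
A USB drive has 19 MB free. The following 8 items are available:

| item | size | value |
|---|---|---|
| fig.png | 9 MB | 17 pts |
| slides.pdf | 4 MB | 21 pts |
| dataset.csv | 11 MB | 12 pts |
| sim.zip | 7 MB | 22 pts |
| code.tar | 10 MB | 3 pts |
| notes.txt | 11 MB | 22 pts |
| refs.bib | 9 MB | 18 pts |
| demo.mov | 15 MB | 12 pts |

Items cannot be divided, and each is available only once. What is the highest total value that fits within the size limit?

44 pts

Check high-value combinations within 19 MB:
- sim.zip+notes.txt: size 7+11=18, value 22+22=44
- slides.pdf+sim.zip: size 4+7=11, value 21+22=43
- slides.pdf+notes.txt: size 4+11=15, value 21+22=43
- sim.zip+refs.bib: size 7+9=16, value 22+18=40
Best: 44 pts.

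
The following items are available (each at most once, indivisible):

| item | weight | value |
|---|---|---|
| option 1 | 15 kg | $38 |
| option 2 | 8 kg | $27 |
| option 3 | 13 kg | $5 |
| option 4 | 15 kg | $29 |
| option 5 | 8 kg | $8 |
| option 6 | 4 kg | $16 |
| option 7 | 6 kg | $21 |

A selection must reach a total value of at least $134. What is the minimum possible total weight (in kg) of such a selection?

56

Subsets with value ≥ 134, sorted by total weight:
- option 1+option 2+option 4+option 5+option 6+option 7: weight 56, value 139
- option 1+option 2+option 3+option 4+option 6+option 7: weight 61, value 136
- option 1+option 2+option 3+option 4+option 5+option 6+option 7: weight 69, value 144
Minimum weight: 56 kg.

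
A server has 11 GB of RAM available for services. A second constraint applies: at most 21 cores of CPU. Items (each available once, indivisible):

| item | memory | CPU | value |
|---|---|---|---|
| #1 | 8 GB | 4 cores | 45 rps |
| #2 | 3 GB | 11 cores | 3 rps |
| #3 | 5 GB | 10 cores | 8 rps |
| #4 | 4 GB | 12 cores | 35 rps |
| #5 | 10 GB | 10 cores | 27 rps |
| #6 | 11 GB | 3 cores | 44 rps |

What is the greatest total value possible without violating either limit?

Feasible sets respecting both limits:
- #1+#2: memory 11, CPU 15, value 48
- #1: memory 8, CPU 4, value 45
- #6: memory 11, CPU 3, value 44
- #4: memory 4, CPU 12, value 35
Best: 48 rps.

48 rps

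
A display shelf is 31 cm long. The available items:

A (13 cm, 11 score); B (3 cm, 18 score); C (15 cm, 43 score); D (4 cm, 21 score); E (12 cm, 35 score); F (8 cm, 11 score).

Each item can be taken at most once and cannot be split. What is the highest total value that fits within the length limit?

This is a 0/1 knapsack; check combinations near the capacity.
- C+D+E: length 15+4+12=31, value 43+21+35=99
- B+C+E: length 3+15+12=30, value 18+43+35=96
- B+C+D+F: length 3+15+4+8=30, value 18+43+21+11=93
- B+D+E+F: length 3+4+12+8=27, value 18+21+35+11=85
Best: 99 score.

99 score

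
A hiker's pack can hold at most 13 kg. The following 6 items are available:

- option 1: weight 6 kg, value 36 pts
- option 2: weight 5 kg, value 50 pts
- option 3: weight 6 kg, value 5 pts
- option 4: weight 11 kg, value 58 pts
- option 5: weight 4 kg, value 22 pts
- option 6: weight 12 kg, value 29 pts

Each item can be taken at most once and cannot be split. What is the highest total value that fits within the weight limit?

86 pts

Check high-value combinations within 13 kg:
- option 1+option 2: weight 6+5=11, value 36+50=86
- option 2+option 5: weight 5+4=9, value 50+22=72
- option 1+option 5: weight 6+4=10, value 36+22=58
- option 4: weight 11, value 58
- option 2+option 3: weight 5+6=11, value 50+5=55
Best: 86 pts.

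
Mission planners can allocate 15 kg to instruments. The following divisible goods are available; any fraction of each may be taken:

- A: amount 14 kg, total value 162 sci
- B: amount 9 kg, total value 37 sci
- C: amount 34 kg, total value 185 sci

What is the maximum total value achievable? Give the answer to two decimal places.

Take in order of value per unit:
- A (162/14 per unit): all 14 → value 162, running total 162.00
- C (185/34 per unit): 1 of 34 → value 1×185/34 = 5.4412, running total 167.44
Total 167.44.

167.44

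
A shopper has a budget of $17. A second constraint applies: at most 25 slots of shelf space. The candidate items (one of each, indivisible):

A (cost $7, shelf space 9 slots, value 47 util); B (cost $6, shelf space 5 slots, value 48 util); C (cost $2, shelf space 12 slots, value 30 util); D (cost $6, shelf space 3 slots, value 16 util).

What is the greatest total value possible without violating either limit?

95 util

Feasible sets respecting both limits:
- A+B: cost 13, shelf space 14, value 95
- B+C+D: cost 14, shelf space 20, value 94
- A+C+D: cost 15, shelf space 24, value 93
- B+C: cost 8, shelf space 17, value 78
Best: 95 util.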